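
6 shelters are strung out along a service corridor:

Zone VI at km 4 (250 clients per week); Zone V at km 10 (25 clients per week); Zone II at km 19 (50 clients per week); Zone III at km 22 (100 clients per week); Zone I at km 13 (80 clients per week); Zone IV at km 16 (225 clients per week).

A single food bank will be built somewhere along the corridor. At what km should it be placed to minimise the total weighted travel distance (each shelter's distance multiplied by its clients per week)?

For a sum of weighted absolute distances on a line, the optimum is the weighted median (not the mean). Total weight W = 730; half-weight = 365.
Sort by position and accumulate weight:
  km 4 (Zone VI, w=250) → cum 250
  km 10 (Zone V, w=25) → cum 275
  km 13 (Zone I, w=80) → cum 355
  km 16 (Zone IV, w=225) → cum 580  ≥ 365 → median here
  km 19 (Zone II, w=50) → cum 630
  km 22 (Zone III, w=100) → cum 730
Optimal location: km 16.

x = 16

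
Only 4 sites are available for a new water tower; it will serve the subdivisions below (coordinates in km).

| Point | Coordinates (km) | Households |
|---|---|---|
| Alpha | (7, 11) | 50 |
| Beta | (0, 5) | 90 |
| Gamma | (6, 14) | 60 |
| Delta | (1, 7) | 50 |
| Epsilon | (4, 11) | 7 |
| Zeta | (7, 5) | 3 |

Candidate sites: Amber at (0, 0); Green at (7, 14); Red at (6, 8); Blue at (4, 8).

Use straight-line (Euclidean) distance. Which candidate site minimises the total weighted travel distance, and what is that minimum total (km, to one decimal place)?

Blue, total 1233.4 km

Total weighted distance at each candidate:
  Amber (0, 0): total = 2477.1
  Green (7, 14): total = 1753.8
  Red (6, 8): total = 1411.5
  Blue (4, 8): total = 1233.4
Minimum is at Blue with total 1233.4 km.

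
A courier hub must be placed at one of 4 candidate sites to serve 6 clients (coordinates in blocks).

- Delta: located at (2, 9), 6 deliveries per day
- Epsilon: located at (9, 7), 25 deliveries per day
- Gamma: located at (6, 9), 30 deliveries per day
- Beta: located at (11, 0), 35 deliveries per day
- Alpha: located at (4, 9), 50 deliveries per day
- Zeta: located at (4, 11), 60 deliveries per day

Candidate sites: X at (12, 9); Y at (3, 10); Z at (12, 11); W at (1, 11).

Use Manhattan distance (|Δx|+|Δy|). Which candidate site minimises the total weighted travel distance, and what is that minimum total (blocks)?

Total weighted distance at each candidate:
  X (12, 9): total = 1715
  Y (3, 10): total = 1207
  Z (12, 11): total = 1887
  W (1, 11): total = 1693
Minimum is at Y with total 1207 blocks.

Y, total 1207 blocks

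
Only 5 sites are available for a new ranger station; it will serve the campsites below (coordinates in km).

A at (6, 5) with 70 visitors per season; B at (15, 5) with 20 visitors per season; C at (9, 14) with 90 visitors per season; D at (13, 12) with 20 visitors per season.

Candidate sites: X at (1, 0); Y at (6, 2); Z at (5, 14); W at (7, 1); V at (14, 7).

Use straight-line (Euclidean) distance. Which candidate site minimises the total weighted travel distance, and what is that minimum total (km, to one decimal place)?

Total weighted distance at each candidate:
  X (1, 0): total = 2582.9
  Y (6, 2): total = 1757.1
  Z (5, 14): total = 1427.9
  W (7, 1): total = 1901.9
  V (14, 7): total = 1498.1
Minimum is at Z with total 1427.9 km.

Z, total 1427.9 km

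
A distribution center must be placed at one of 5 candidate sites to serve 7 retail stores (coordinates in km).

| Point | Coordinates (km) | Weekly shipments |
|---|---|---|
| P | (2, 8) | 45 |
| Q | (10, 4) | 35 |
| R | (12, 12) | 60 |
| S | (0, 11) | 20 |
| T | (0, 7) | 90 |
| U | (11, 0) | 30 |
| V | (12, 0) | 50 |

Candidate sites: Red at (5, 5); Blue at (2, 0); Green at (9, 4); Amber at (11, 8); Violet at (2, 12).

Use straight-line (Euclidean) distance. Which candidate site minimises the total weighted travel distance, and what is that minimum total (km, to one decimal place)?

Total weighted distance at each candidate:
  Red (5, 5): total = 2268.6
  Blue (2, 0): total = 3259.1
  Green (9, 4): total = 2376.5
  Amber (11, 8): total = 2661.9
  Violet (2, 12): total = 2936.4
Minimum is at Red with total 2268.6 km.

Red, total 2268.6 km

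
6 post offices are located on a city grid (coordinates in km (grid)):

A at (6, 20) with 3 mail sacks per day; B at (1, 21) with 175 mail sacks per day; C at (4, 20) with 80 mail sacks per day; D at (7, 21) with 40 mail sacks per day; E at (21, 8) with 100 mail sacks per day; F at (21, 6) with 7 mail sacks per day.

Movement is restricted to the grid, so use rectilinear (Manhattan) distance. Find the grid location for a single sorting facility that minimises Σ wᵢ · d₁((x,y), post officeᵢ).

(4, 21)

Manhattan distance separates: Σwᵢ(|x−xᵢ|+|y−yᵢ|) = Σwᵢ|x−xᵢ| + Σwᵢ|y−yᵢ|, so x and y are optimised independently as 1-D weighted medians.
Total weight W = 405; half = 202.5.
x-coordinate, sorted with cumulative weight:
  x=1 (B, w=175) cum 175
  x=4 (C, w=80) cum 255  ← median
  x=6 (A, w=3) cum 258
  x=7 (D, w=40) cum 298
  x=21 (E, w=100) cum 398
  x=21 (F, w=7) cum 405
⇒ x* = 4
y-coordinate, sorted with cumulative weight:
  y=6 (F, w=7) cum 7
  y=8 (E, w=100) cum 107
  y=20 (A, w=3) cum 110
  y=20 (C, w=80) cum 190
  y=21 (B, w=175) cum 365  ← median
  y=21 (D, w=40) cum 405
⇒ y* = 21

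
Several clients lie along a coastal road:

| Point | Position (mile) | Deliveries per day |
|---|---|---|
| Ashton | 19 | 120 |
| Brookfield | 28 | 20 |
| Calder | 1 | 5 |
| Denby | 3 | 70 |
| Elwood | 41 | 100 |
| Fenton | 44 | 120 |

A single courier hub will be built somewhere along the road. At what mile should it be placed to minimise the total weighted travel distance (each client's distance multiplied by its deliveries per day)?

For a sum of weighted absolute distances on a line, the optimum is the weighted median (not the mean). Total weight W = 435; half-weight = 217.5.
Sort by position and accumulate weight:
  mile 1 (Calder, w=5) → cum 5
  mile 3 (Denby, w=70) → cum 75
  mile 19 (Ashton, w=120) → cum 195
  mile 28 (Brookfield, w=20) → cum 215
  mile 41 (Elwood, w=100) → cum 315  ≥ 217.5 → median here
  mile 44 (Fenton, w=120) → cum 435
Optimal location: mile 41.

x = 41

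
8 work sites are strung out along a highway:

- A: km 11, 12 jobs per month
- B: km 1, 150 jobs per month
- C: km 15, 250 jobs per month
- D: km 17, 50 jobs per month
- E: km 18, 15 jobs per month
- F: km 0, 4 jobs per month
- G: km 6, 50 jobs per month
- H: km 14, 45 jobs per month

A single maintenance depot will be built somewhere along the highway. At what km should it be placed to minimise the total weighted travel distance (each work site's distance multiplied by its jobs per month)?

For a sum of weighted absolute distances on a line, the optimum is the weighted median (not the mean). Total weight W = 576; half-weight = 288.
Sort by position and accumulate weight:
  km 0 (F, w=4) → cum 4
  km 1 (B, w=150) → cum 154
  km 6 (G, w=50) → cum 204
  km 11 (A, w=12) → cum 216
  km 14 (H, w=45) → cum 261
  km 15 (C, w=250) → cum 511  ≥ 288 → median here
  km 17 (D, w=50) → cum 561
  km 18 (E, w=15) → cum 576
Optimal location: km 15.

x = 15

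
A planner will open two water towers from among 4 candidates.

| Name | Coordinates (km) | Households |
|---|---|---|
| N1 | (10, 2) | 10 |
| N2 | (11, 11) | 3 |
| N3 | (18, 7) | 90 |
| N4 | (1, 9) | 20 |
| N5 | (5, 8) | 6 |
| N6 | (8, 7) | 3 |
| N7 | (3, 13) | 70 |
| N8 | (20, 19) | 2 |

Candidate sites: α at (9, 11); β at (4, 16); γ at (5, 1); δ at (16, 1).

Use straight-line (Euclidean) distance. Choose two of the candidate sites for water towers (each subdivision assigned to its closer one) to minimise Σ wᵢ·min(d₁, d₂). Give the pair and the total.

{β, δ}, total 1140.0

Evaluate every pair (each demand assigned to the nearer of the two):
  {β, δ}: total = 1140.0
  {α, δ}: total = 1313.3
  {α, β}: total = 1426.2
  {α, γ}: total = 1620.6
  {γ, δ}: total = 1783.2
  {β, γ}: total = 1833.8
Best pair: {β, δ} with total 1140.0.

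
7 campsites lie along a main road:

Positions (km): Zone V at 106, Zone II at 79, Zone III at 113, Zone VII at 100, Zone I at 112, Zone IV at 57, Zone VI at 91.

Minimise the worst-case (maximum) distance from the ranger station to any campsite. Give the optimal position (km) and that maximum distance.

location 85, max distance 28

The 1-center on a line is the midpoint of the two extreme points: leftmost at 57, rightmost at 113.
Optimal location = (57 + 113)/2 = 85; maximum distance = (113 − 57)/2 = 28.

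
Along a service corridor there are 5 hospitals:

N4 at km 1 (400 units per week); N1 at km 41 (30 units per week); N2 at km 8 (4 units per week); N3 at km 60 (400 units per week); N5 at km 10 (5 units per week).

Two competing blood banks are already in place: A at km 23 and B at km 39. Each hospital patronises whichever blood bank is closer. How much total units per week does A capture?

The indifferent point is the midpoint (23+39)/2 = 31; hospitals left of it (closer to A at 23) go to A, those right go to B.
  N4 at 1 (w=400) → A
  N2 at 8 (w=4) → A
  N5 at 10 (w=5) → A
  N1 at 41 (w=30) → B
  N3 at 60 (w=400) → B
A captures 409; B captures 430.

409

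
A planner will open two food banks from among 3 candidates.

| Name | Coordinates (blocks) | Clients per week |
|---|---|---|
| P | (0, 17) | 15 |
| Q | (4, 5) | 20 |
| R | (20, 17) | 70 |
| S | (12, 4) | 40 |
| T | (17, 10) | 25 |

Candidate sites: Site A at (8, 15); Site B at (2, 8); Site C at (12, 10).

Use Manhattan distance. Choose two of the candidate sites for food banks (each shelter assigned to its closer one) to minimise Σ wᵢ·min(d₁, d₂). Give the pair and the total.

Evaluate every pair (each demand assigned to the nearer of the two):
  {Site B, Site C}: total = 1680
  {Site A, Site C}: total = 1755
  {Site A, Site B}: total = 2140
Best pair: {Site B, Site C} with total 1680.

{Site B, Site C}, total 1680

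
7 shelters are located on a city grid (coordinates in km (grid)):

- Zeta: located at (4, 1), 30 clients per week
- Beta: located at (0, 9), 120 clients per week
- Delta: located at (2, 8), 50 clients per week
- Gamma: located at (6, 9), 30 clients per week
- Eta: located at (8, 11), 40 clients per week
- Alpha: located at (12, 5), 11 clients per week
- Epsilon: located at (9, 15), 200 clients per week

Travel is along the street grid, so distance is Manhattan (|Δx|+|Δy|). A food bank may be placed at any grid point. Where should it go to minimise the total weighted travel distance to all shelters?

(8, 9)

Manhattan distance separates: Σwᵢ(|x−xᵢ|+|y−yᵢ|) = Σwᵢ|x−xᵢ| + Σwᵢ|y−yᵢ|, so x and y are optimised independently as 1-D weighted medians.
Total weight W = 481; half = 240.5.
x-coordinate, sorted with cumulative weight:
  x=0 (Beta, w=120) cum 120
  x=2 (Delta, w=50) cum 170
  x=4 (Zeta, w=30) cum 200
  x=6 (Gamma, w=30) cum 230
  x=8 (Eta, w=40) cum 270  ← median
  x=9 (Epsilon, w=200) cum 470
  x=12 (Alpha, w=11) cum 481
⇒ x* = 8
y-coordinate, sorted with cumulative weight:
  y=1 (Zeta, w=30) cum 30
  y=5 (Alpha, w=11) cum 41
  y=8 (Delta, w=50) cum 91
  y=9 (Beta, w=120) cum 211
  y=9 (Gamma, w=30) cum 241  ← median
  y=11 (Eta, w=40) cum 281
  y=15 (Epsilon, w=200) cum 481
⇒ y* = 9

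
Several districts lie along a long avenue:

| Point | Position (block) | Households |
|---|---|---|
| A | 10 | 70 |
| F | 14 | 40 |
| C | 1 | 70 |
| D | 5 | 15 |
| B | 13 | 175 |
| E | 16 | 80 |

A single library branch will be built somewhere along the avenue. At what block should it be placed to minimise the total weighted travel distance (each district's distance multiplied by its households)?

For a sum of weighted absolute distances on a line, the optimum is the weighted median (not the mean). Total weight W = 450; half-weight = 225.
Sort by position and accumulate weight:
  block 1 (C, w=70) → cum 70
  block 5 (D, w=15) → cum 85
  block 10 (A, w=70) → cum 155
  block 13 (B, w=175) → cum 330  ≥ 225 → median here
  block 14 (F, w=40) → cum 370
  block 16 (E, w=80) → cum 450
Optimal location: block 13.

x = 13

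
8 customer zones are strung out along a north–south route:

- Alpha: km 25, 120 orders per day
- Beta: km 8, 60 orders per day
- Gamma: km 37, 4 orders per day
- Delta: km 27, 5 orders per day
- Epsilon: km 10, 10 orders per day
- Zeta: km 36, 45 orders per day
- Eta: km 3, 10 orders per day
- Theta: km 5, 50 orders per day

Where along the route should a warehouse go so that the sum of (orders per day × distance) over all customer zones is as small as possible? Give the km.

For a sum of weighted absolute distances on a line, the optimum is the weighted median (not the mean). Total weight W = 304; half-weight = 152.
Sort by position and accumulate weight:
  km 3 (Eta, w=10) → cum 10
  km 5 (Theta, w=50) → cum 60
  km 8 (Beta, w=60) → cum 120
  km 10 (Epsilon, w=10) → cum 130
  km 25 (Alpha, w=120) → cum 250  ≥ 152 → median here
  km 27 (Delta, w=5) → cum 255
  km 36 (Zeta, w=45) → cum 300
  km 37 (Gamma, w=4) → cum 304
Optimal location: km 25.

x = 25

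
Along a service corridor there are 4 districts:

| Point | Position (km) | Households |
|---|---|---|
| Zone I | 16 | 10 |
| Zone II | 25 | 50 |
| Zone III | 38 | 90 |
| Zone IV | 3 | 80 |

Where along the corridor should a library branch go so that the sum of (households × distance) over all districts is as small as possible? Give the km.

For a sum of weighted absolute distances on a line, the optimum is the weighted median (not the mean). Total weight W = 230; half-weight = 115.
Sort by position and accumulate weight:
  km 3 (Zone IV, w=80) → cum 80
  km 16 (Zone I, w=10) → cum 90
  km 25 (Zone II, w=50) → cum 140  ≥ 115 → median here
  km 38 (Zone III, w=90) → cum 230
Optimal location: km 25.

x = 25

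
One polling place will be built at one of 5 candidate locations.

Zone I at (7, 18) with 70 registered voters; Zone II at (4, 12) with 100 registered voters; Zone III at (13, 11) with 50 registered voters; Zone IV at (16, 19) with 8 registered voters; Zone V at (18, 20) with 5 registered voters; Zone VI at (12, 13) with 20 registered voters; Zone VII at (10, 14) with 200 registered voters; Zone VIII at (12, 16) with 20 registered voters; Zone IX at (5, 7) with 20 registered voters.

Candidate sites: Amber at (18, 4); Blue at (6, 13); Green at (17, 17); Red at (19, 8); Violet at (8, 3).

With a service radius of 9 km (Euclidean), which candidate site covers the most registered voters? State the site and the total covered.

Coverage radius r = 9 km; a point is covered iff (Δx)²+(Δy)² ≤ 9² = 81.
  Amber (18, 4): covers {Zone III} → 50
  Blue (6, 13): covers {Zone I, Zone II, Zone III, Zone VI, Zone VII, Zone VIII, Zone IX} → 480
  Green (17, 17): covers {Zone III, Zone IV, Zone V, Zone VI, Zone VII, Zone VIII} → 303
  Red (19, 8): covers {Zone III, Zone VI} → 70
  Violet (8, 3): covers {Zone IX} → 20
Maximum coverage at Blue: 480 registered voters.

Blue, covering 480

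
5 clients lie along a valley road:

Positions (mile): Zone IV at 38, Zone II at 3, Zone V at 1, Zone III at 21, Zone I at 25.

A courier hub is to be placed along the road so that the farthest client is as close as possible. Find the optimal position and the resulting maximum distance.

location 19.5, max distance 18.5

The 1-center on a line is the midpoint of the two extreme points: leftmost at 1, rightmost at 38.
Optimal location = (1 + 38)/2 = 19.5; maximum distance = (38 − 1)/2 = 18.5.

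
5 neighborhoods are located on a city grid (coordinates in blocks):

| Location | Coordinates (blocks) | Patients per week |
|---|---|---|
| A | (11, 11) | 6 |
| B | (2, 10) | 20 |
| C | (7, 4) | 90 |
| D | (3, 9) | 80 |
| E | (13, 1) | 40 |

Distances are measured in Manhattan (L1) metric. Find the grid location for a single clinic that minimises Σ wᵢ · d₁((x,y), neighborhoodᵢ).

(7, 4)

Manhattan distance separates: Σwᵢ(|x−xᵢ|+|y−yᵢ|) = Σwᵢ|x−xᵢ| + Σwᵢ|y−yᵢ|, so x and y are optimised independently as 1-D weighted medians.
Total weight W = 236; half = 118.
x-coordinate, sorted with cumulative weight:
  x=2 (B, w=20) cum 20
  x=3 (D, w=80) cum 100
  x=7 (C, w=90) cum 190  ← median
  x=11 (A, w=6) cum 196
  x=13 (E, w=40) cum 236
⇒ x* = 7
y-coordinate, sorted with cumulative weight:
  y=1 (E, w=40) cum 40
  y=4 (C, w=90) cum 130  ← median
  y=9 (D, w=80) cum 210
  y=10 (B, w=20) cum 230
  y=11 (A, w=6) cum 236
⇒ y* = 4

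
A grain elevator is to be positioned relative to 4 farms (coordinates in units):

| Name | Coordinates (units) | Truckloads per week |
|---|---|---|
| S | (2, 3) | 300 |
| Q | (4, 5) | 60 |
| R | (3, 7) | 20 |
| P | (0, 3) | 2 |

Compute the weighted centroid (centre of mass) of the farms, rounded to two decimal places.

(2.36, 3.52)

The minimiser of Σwᵢ‖p−pᵢ‖² is the weighted centroid p* = (Σwᵢpᵢ)/(Σwᵢ).
Σwᵢ = 382.
Σwᵢxᵢ = 300·2 + 60·4 + 20·3 + 2·0 = 900.
Σwᵢyᵢ = 300·3 + 60·5 + 20·7 + 2·3 = 1346.
x* = 900/382 = 2.36, y* = 1346/382 = 3.52.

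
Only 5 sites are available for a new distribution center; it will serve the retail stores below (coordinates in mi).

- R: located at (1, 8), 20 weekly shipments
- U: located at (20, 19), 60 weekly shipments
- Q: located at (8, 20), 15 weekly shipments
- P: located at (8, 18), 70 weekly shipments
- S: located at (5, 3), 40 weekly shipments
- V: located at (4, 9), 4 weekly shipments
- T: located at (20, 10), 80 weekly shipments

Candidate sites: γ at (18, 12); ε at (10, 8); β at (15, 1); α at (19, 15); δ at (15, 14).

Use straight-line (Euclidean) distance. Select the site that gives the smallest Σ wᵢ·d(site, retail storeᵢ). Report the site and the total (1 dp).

Total weighted distance at each candidate:
  γ (18, 12): total = 2710.5
  ε (10, 8): total = 3091.3
  β (15, 1): total = 4310.6
  α (19, 15): total = 2823.1
  δ (15, 14): total = 2586.8
Minimum is at δ with total 2586.8 mi.

δ, total 2586.8 mi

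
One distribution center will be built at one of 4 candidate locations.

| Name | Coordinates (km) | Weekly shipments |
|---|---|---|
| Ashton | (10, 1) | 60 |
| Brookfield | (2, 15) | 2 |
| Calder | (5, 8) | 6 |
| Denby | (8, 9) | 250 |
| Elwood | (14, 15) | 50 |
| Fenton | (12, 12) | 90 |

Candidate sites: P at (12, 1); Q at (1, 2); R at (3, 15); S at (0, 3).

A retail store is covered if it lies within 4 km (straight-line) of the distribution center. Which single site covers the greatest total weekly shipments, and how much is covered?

Coverage radius r = 4 km; a point is covered iff (Δx)²+(Δy)² ≤ 4² = 16.
  P (12, 1): covers {Ashton} → 60
  Q (1, 2): covers {none} → 0
  R (3, 15): covers {Brookfield} → 2
  S (0, 3): covers {none} → 0
Maximum coverage at P: 60 weekly shipments.

P, covering 60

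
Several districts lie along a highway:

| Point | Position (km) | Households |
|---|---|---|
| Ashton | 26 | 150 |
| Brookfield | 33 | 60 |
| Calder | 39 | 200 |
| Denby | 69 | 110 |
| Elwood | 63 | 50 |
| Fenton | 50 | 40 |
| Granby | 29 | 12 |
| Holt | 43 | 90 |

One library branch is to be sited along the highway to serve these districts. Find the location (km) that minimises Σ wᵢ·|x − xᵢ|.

x = 39

For a sum of weighted absolute distances on a line, the optimum is the weighted median (not the mean). Total weight W = 712; half-weight = 356.
Sort by position and accumulate weight:
  km 26 (Ashton, w=150) → cum 150
  km 29 (Granby, w=12) → cum 162
  km 33 (Brookfield, w=60) → cum 222
  km 39 (Calder, w=200) → cum 422  ≥ 356 → median here
  km 43 (Holt, w=90) → cum 512
  km 50 (Fenton, w=40) → cum 552
  km 63 (Elwood, w=50) → cum 602
  km 69 (Denby, w=110) → cum 712
Optimal location: km 39.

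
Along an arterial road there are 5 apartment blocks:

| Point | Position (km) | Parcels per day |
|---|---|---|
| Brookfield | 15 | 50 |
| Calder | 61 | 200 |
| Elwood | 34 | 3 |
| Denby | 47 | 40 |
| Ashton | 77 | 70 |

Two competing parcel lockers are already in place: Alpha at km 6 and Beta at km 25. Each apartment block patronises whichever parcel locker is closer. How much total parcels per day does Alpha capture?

The indifferent point is the midpoint (6+25)/2 = 15.5; apartment blocks left of it (closer to Alpha at 6) go to Alpha, those right go to Beta.
  Brookfield at 15 (w=50) → Alpha
  Elwood at 34 (w=3) → Beta
  Denby at 47 (w=40) → Beta
  Calder at 61 (w=200) → Beta
  Ashton at 77 (w=70) → Beta
Alpha captures 50; Beta captures 313.

50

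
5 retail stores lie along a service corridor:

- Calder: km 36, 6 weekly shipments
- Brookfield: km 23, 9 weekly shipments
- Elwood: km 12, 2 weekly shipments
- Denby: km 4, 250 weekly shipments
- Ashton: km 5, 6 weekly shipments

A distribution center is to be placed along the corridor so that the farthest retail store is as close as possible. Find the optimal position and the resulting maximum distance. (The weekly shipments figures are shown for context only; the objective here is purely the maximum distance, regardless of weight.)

location 20, max distance 16

The 1-center on a line is the midpoint of the two extreme points: leftmost at 4, rightmost at 36.
Optimal location = (4 + 36)/2 = 20; maximum distance = (36 − 4)/2 = 16.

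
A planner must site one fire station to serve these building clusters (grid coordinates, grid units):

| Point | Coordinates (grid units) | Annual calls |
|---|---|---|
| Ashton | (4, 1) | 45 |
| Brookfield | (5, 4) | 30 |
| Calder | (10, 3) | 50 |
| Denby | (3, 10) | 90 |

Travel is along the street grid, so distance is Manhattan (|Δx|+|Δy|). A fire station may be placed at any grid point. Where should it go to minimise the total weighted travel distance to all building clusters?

(4, 4)

Manhattan distance separates: Σwᵢ(|x−xᵢ|+|y−yᵢ|) = Σwᵢ|x−xᵢ| + Σwᵢ|y−yᵢ|, so x and y are optimised independently as 1-D weighted medians.
Total weight W = 215; half = 107.5.
x-coordinate, sorted with cumulative weight:
  x=3 (Denby, w=90) cum 90
  x=4 (Ashton, w=45) cum 135  ← median
  x=5 (Brookfield, w=30) cum 165
  x=10 (Calder, w=50) cum 215
⇒ x* = 4
y-coordinate, sorted with cumulative weight:
  y=1 (Ashton, w=45) cum 45
  y=3 (Calder, w=50) cum 95
  y=4 (Brookfield, w=30) cum 125  ← median
  y=10 (Denby, w=90) cum 215
⇒ y* = 4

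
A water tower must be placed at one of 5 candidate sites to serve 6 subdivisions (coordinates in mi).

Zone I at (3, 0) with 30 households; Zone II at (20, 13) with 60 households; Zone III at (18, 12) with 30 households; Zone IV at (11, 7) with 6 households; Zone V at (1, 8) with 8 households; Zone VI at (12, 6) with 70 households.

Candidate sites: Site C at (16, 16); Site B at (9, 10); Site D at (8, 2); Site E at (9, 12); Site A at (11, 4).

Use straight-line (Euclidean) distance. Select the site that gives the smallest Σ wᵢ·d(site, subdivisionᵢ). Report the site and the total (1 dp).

Site A, total 1611.6 mi

Total weighted distance at each candidate:
  Site C (16, 16): total = 2004.3
  Site B (9, 10): total = 1748.2
  Site D (8, 2): total = 2067.3
  Site E (9, 12): total = 1908.7
  Site A (11, 4): total = 1611.6
Minimum is at Site A with total 1611.6 mi.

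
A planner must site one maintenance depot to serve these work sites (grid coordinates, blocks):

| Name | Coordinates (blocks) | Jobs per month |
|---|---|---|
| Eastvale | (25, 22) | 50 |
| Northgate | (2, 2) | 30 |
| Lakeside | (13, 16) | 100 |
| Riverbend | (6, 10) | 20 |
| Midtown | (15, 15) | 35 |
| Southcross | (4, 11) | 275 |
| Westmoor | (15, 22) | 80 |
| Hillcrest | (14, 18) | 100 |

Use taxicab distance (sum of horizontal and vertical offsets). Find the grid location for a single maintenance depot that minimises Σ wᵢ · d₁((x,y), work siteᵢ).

(13, 15)

Manhattan distance separates: Σwᵢ(|x−xᵢ|+|y−yᵢ|) = Σwᵢ|x−xᵢ| + Σwᵢ|y−yᵢ|, so x and y are optimised independently as 1-D weighted medians.
Total weight W = 690; half = 345.
x-coordinate, sorted with cumulative weight:
  x=2 (Northgate, w=30) cum 30
  x=4 (Southcross, w=275) cum 305
  x=6 (Riverbend, w=20) cum 325
  x=13 (Lakeside, w=100) cum 425  ← median
  x=14 (Hillcrest, w=100) cum 525
  x=15 (Midtown, w=35) cum 560
  x=15 (Westmoor, w=80) cum 640
  x=25 (Eastvale, w=50) cum 690
⇒ x* = 13
y-coordinate, sorted with cumulative weight:
  y=2 (Northgate, w=30) cum 30
  y=10 (Riverbend, w=20) cum 50
  y=11 (Southcross, w=275) cum 325
  y=15 (Midtown, w=35) cum 360  ← median
  y=16 (Lakeside, w=100) cum 460
  y=18 (Hillcrest, w=100) cum 560
  y=22 (Eastvale, w=50) cum 610
  y=22 (Westmoor, w=80) cum 690
⇒ y* = 15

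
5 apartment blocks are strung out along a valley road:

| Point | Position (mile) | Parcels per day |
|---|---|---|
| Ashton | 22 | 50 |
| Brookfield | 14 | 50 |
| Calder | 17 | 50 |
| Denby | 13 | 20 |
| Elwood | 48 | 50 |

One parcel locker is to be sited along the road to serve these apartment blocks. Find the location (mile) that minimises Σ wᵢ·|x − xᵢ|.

x = 17

For a sum of weighted absolute distances on a line, the optimum is the weighted median (not the mean). Total weight W = 220; half-weight = 110.
Sort by position and accumulate weight:
  mile 13 (Denby, w=20) → cum 20
  mile 14 (Brookfield, w=50) → cum 70
  mile 17 (Calder, w=50) → cum 120  ≥ 110 → median here
  mile 22 (Ashton, w=50) → cum 170
  mile 48 (Elwood, w=50) → cum 220
Optimal location: mile 17.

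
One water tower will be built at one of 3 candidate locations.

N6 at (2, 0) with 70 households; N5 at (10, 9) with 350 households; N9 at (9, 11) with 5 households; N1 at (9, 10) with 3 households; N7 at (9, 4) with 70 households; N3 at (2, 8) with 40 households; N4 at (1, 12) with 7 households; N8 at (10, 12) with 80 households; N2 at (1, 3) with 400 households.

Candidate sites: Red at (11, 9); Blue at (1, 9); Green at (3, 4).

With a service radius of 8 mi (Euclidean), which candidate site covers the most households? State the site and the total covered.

Green, covering 580

Coverage radius r = 8 mi; a point is covered iff (Δx)²+(Δy)² ≤ 8² = 64.
  Red (11, 9): covers {N5, N9, N1, N7, N8} → 508
  Blue (1, 9): covers {N3, N4, N2} → 447
  Green (3, 4): covers {N6, N7, N3, N2} → 580
Maximum coverage at Green: 580 households.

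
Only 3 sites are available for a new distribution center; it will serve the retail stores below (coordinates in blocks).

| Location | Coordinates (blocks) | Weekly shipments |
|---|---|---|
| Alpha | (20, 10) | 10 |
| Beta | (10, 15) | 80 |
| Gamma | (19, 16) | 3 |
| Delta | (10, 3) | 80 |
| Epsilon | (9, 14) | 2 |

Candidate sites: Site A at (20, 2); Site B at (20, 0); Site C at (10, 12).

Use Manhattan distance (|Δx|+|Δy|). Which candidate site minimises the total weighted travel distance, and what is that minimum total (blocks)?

Total weighted distance at each candidate:
  Site A (20, 2): total = 2891
  Site B (20, 0): total = 3241
  Site C (10, 12): total = 1125
Minimum is at Site C with total 1125 blocks.

Site C, total 1125 blocks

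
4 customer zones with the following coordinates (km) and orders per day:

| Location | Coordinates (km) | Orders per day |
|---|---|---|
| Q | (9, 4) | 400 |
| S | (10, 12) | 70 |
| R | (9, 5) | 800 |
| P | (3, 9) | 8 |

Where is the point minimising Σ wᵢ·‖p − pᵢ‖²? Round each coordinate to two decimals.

The minimiser of Σwᵢ‖p−pᵢ‖² is the weighted centroid p* = (Σwᵢpᵢ)/(Σwᵢ).
Σwᵢ = 1278.
Σwᵢxᵢ = 400·9 + 70·10 + 800·9 + 8·3 = 11524.
Σwᵢyᵢ = 400·4 + 70·12 + 800·5 + 8·9 = 6512.
x* = 11524/1278 = 9.02, y* = 6512/1278 = 5.10.

(9.02, 5.10)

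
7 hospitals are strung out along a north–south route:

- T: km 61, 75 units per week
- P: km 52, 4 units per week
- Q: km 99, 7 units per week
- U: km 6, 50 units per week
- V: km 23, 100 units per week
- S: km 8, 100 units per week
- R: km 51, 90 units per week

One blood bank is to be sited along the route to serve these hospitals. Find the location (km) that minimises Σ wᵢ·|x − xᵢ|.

For a sum of weighted absolute distances on a line, the optimum is the weighted median (not the mean). Total weight W = 426; half-weight = 213.
Sort by position and accumulate weight:
  km 6 (U, w=50) → cum 50
  km 8 (S, w=100) → cum 150
  km 23 (V, w=100) → cum 250  ≥ 213 → median here
  km 51 (R, w=90) → cum 340
  km 52 (P, w=4) → cum 344
  km 61 (T, w=75) → cum 419
  km 99 (Q, w=7) → cum 426
Optimal location: km 23.

x = 23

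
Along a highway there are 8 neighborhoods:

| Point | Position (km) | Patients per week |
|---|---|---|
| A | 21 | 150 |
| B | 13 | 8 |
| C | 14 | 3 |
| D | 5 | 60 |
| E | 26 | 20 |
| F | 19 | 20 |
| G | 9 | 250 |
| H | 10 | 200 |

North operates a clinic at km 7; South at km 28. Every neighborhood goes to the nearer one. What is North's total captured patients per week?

521

The indifferent point is the midpoint (7+28)/2 = 17.5; neighborhoods left of it (closer to North at 7) go to North, those right go to South.
  D at 5 (w=60) → North
  G at 9 (w=250) → North
  H at 10 (w=200) → North
  B at 13 (w=8) → North
  C at 14 (w=3) → North
  F at 19 (w=20) → South
  A at 21 (w=150) → South
  E at 26 (w=20) → South
North captures 521; South captures 190.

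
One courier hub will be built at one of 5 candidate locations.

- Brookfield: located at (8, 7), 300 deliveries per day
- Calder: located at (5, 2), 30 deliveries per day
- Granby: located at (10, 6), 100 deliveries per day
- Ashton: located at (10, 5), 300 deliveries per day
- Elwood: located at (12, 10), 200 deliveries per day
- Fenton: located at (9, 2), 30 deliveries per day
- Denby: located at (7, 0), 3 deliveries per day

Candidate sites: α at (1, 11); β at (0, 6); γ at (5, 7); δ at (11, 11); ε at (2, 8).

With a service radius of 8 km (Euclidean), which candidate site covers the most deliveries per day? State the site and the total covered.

Coverage radius r = 8 km; a point is covered iff (Δx)²+(Δy)² ≤ 8² = 64.
  α (1, 11): covers {none} → 0
  β (0, 6): covers {Calder} → 30
  γ (5, 7): covers {Brookfield, Calder, Granby, Ashton, Elwood, Fenton, Denby} → 963
  δ (11, 11): covers {Brookfield, Granby, Ashton, Elwood} → 900
  ε (2, 8): covers {Brookfield, Calder} → 330
Maximum coverage at γ: 963 deliveries per day.

γ, covering 963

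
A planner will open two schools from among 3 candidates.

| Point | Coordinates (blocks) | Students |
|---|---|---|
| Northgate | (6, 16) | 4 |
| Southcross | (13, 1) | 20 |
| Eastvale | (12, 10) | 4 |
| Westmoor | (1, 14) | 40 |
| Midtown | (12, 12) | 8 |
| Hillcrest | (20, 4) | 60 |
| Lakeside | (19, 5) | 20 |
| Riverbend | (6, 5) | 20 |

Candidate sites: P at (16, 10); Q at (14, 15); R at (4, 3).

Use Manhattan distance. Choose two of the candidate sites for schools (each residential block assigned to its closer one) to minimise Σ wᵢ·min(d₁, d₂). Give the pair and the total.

{P, R}, total 1744

Evaluate every pair (each demand assigned to the nearer of the two):
  {P, R}: total = 1744
  {P, Q}: total = 1952
  {Q, R}: total = 2284
Best pair: {P, R} with total 1744.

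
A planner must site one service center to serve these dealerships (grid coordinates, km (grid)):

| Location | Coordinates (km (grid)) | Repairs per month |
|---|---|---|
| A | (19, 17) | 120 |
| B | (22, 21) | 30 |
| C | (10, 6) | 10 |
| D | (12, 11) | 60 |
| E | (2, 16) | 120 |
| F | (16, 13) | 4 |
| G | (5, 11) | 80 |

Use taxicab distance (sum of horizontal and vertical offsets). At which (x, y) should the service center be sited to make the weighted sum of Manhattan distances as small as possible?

Manhattan distance separates: Σwᵢ(|x−xᵢ|+|y−yᵢ|) = Σwᵢ|x−xᵢ| + Σwᵢ|y−yᵢ|, so x and y are optimised independently as 1-D weighted medians.
Total weight W = 424; half = 212.
x-coordinate, sorted with cumulative weight:
  x=2 (E, w=120) cum 120
  x=5 (G, w=80) cum 200
  x=10 (C, w=10) cum 210
  x=12 (D, w=60) cum 270  ← median
  x=16 (F, w=4) cum 274
  x=19 (A, w=120) cum 394
  x=22 (B, w=30) cum 424
⇒ x* = 12
y-coordinate, sorted with cumulative weight:
  y=6 (C, w=10) cum 10
  y=11 (D, w=60) cum 70
  y=11 (G, w=80) cum 150
  y=13 (F, w=4) cum 154
  y=16 (E, w=120) cum 274  ← median
  y=17 (A, w=120) cum 394
  y=21 (B, w=30) cum 424
⇒ y* = 16

(12, 16)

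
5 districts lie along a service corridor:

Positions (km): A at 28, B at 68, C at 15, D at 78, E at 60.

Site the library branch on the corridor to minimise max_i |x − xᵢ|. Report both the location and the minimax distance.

The 1-center on a line is the midpoint of the two extreme points: leftmost at 15, rightmost at 78.
Optimal location = (15 + 78)/2 = 46.5; maximum distance = (78 − 15)/2 = 31.5.

location 46.5, max distance 31.5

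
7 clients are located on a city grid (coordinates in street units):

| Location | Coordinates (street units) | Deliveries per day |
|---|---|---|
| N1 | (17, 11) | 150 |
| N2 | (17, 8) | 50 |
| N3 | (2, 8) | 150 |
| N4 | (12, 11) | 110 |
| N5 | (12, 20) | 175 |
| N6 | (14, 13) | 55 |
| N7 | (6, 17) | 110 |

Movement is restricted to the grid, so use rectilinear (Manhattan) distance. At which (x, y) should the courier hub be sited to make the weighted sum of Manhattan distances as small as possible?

(12, 11)

Manhattan distance separates: Σwᵢ(|x−xᵢ|+|y−yᵢ|) = Σwᵢ|x−xᵢ| + Σwᵢ|y−yᵢ|, so x and y are optimised independently as 1-D weighted medians.
Total weight W = 800; half = 400.
x-coordinate, sorted with cumulative weight:
  x=2 (N3, w=150) cum 150
  x=6 (N7, w=110) cum 260
  x=12 (N4, w=110) cum 370
  x=12 (N5, w=175) cum 545  ← median
  x=14 (N6, w=55) cum 600
  x=17 (N1, w=150) cum 750
  x=17 (N2, w=50) cum 800
⇒ x* = 12
y-coordinate, sorted with cumulative weight:
  y=8 (N2, w=50) cum 50
  y=8 (N3, w=150) cum 200
  y=11 (N1, w=150) cum 350
  y=11 (N4, w=110) cum 460  ← median
  y=13 (N6, w=55) cum 515
  y=17 (N7, w=110) cum 625
  y=20 (N5, w=175) cum 800
⇒ y* = 11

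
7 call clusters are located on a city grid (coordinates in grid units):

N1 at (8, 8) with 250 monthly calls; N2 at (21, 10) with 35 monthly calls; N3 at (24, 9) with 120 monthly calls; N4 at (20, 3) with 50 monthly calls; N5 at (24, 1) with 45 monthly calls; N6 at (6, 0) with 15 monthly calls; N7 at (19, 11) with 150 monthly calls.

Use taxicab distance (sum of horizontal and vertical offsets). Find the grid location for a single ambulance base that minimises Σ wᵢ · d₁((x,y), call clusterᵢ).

Manhattan distance separates: Σwᵢ(|x−xᵢ|+|y−yᵢ|) = Σwᵢ|x−xᵢ| + Σwᵢ|y−yᵢ|, so x and y are optimised independently as 1-D weighted medians.
Total weight W = 665; half = 332.5.
x-coordinate, sorted with cumulative weight:
  x=6 (N6, w=15) cum 15
  x=8 (N1, w=250) cum 265
  x=19 (N7, w=150) cum 415  ← median
  x=20 (N4, w=50) cum 465
  x=21 (N2, w=35) cum 500
  x=24 (N3, w=120) cum 620
  x=24 (N5, w=45) cum 665
⇒ x* = 19
y-coordinate, sorted with cumulative weight:
  y=0 (N6, w=15) cum 15
  y=1 (N5, w=45) cum 60
  y=3 (N4, w=50) cum 110
  y=8 (N1, w=250) cum 360  ← median
  y=9 (N3, w=120) cum 480
  y=10 (N2, w=35) cum 515
  y=11 (N7, w=150) cum 665
⇒ y* = 8

(19, 8)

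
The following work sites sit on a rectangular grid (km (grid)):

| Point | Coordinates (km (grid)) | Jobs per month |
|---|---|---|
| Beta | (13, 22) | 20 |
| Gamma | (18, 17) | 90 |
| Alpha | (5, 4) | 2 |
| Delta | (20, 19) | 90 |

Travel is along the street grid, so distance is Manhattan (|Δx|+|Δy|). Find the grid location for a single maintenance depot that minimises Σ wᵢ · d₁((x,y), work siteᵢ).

(18, 19)

Manhattan distance separates: Σwᵢ(|x−xᵢ|+|y−yᵢ|) = Σwᵢ|x−xᵢ| + Σwᵢ|y−yᵢ|, so x and y are optimised independently as 1-D weighted medians.
Total weight W = 202; half = 101.
x-coordinate, sorted with cumulative weight:
  x=5 (Alpha, w=2) cum 2
  x=13 (Beta, w=20) cum 22
  x=18 (Gamma, w=90) cum 112  ← median
  x=20 (Delta, w=90) cum 202
⇒ x* = 18
y-coordinate, sorted with cumulative weight:
  y=4 (Alpha, w=2) cum 2
  y=17 (Gamma, w=90) cum 92
  y=19 (Delta, w=90) cum 182  ← median
  y=22 (Beta, w=20) cum 202
⇒ y* = 19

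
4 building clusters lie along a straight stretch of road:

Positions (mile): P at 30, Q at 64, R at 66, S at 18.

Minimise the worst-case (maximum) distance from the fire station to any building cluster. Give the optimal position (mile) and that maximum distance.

location 42, max distance 24

The 1-center on a line is the midpoint of the two extreme points: leftmost at 18, rightmost at 66.
Optimal location = (18 + 66)/2 = 42; maximum distance = (66 − 18)/2 = 24.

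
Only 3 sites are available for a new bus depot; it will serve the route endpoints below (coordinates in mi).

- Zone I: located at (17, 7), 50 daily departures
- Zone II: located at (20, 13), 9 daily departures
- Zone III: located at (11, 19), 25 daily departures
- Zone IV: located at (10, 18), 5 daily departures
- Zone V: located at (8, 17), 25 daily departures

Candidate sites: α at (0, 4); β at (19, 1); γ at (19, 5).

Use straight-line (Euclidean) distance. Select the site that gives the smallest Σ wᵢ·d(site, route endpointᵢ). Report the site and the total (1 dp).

γ, total 1103.1 mi

Total weighted distance at each candidate:
  α (0, 4): total = 1993.2
  β (19, 1): total = 1498.6
  γ (19, 5): total = 1103.1
Minimum is at γ with total 1103.1 mi.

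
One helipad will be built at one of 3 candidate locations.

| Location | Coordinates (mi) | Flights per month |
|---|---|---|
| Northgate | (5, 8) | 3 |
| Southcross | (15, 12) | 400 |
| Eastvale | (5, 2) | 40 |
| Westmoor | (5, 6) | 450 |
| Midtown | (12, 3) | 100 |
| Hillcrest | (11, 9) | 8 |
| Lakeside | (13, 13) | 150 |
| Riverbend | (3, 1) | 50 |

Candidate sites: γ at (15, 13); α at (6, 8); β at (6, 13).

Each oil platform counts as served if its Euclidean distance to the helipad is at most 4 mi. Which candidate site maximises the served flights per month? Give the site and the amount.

Coverage radius r = 4 mi; a point is covered iff (Δx)²+(Δy)² ≤ 4² = 16.
  γ (15, 13): covers {Southcross, Lakeside} → 550
  α (6, 8): covers {Northgate, Westmoor} → 453
  β (6, 13): covers {none} → 0
Maximum coverage at γ: 550 flights per month.

γ, covering 550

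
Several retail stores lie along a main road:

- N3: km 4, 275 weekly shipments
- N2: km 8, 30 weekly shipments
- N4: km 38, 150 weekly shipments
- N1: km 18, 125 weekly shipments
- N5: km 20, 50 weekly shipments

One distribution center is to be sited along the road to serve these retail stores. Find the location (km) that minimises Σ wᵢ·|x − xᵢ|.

x = 18

For a sum of weighted absolute distances on a line, the optimum is the weighted median (not the mean). Total weight W = 630; half-weight = 315.
Sort by position and accumulate weight:
  km 4 (N3, w=275) → cum 275
  km 8 (N2, w=30) → cum 305
  km 18 (N1, w=125) → cum 430  ≥ 315 → median here
  km 20 (N5, w=50) → cum 480
  km 38 (N4, w=150) → cum 630
Optimal location: km 18.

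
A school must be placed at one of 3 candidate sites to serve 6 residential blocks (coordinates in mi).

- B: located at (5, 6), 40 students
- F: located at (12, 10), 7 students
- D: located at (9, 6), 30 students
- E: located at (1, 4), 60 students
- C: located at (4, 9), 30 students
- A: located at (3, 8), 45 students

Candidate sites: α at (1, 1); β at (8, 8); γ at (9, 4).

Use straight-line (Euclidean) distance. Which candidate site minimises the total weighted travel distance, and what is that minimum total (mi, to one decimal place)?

Total weighted distance at each candidate:
  α (1, 1): total = 1402.6
  β (8, 8): total = 1075.0
  γ (9, 4): total = 1302.5
Minimum is at β with total 1075.0 mi.

β, total 1075.0 mi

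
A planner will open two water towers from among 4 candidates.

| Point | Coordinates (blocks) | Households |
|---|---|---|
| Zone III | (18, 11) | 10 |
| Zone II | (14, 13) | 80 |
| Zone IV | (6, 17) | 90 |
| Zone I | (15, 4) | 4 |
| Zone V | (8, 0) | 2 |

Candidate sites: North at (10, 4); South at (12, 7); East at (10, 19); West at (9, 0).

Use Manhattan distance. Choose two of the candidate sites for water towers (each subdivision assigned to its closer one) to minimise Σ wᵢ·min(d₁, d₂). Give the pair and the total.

{South, East}, total 1326

Evaluate every pair (each demand assigned to the nearer of the two):
  {South, East}: total = 1326
  {North, East}: total = 1522
  {East, West}: total = 1542
  {South, West}: total = 2206
  {North, South}: total = 2212
  {North, West}: total = 2742
Best pair: {South, East} with total 1326.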